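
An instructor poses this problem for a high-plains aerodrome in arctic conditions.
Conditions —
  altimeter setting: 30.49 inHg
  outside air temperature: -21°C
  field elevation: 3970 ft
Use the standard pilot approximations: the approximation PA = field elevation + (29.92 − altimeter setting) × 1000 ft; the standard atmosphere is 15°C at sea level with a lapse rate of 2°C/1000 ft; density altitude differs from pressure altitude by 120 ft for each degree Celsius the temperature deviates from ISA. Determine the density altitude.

-104 ft

Pressure altitude = 3970 + (29.92 − 30.49) × 1000 = 3970 + (-570) = 3400 ft.
ISA temperature at 3400 ft = 15 − 2 × (3400/1000) = 8.2°C.
ISA deviation = -21 − 8.2 = -29.2°C.
Density altitude = 3400 + 120 × (-29.2) = -104 ft.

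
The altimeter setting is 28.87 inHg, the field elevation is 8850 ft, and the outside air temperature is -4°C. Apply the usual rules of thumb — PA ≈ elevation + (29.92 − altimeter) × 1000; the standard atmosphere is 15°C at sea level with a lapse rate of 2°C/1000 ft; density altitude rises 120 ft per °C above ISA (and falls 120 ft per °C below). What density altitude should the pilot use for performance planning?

9996 ft

Pressure altitude = 8850 + (29.92 − 28.87) × 1000 = 8850 + (+1050) = 9900 ft.
ISA temperature at 9900 ft = 15 − 2 × (9900/1000) = -4.8°C.
ISA deviation = -4 − (-4.8) = +0.8°C.
Density altitude = 9900 + 120 × (0.8) = 9996 ft.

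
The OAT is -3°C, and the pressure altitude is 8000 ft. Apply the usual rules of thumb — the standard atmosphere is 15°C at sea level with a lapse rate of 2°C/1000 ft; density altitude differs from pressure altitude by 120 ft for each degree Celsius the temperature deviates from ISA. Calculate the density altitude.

ISA temperature at 8000 ft = 15 − 2 × (8000/1000) = -1°C.
ISA deviation = -3 − (-1) = -2°C.
Density altitude = 8000 + 120 × (-2) = 8000 + (-240) = 7760 ft.

7760 ft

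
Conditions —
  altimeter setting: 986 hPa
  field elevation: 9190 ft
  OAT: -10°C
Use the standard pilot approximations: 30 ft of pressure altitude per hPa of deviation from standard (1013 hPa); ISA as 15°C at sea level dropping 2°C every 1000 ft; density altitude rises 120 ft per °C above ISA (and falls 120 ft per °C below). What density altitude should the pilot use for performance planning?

9400 ft

Pressure altitude = 9190 + (1013 − 986) × 30 = 9190 + (+810) = 10000 ft.
ISA temperature at 10000 ft = 15 − 2 × (10000/1000) = -5°C.
ISA deviation = -10 − (-5) = -5°C.
Density altitude = 10000 + 120 × (-5) = 9400 ft.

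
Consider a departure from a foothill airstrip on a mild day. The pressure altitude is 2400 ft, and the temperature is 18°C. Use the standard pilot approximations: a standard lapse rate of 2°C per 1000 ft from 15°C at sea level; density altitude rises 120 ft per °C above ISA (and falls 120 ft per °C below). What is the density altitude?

ISA temperature at 2400 ft = 15 − 2 × (2400/1000) = 10.2°C.
ISA deviation = 18 − 10.2 = +7.8°C.
Density altitude = 2400 + 120 × (7.8) = 2400 + (+936) = 3336 ft.

3336 ft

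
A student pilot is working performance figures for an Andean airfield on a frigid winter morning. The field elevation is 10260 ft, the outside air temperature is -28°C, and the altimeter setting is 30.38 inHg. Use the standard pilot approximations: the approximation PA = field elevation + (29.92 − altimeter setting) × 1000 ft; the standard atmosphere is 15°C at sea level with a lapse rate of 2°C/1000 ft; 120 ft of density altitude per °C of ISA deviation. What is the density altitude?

6992 ft

Pressure altitude = 10260 + (29.92 − 30.38) × 1000 = 10260 + (-460) = 9800 ft.
ISA temperature at 9800 ft = 15 − 2 × (9800/1000) = -4.6°C.
ISA deviation = -28 − (-4.6) = -23.4°C.
Density altitude = 9800 + 120 × (-23.4) = 6992 ft.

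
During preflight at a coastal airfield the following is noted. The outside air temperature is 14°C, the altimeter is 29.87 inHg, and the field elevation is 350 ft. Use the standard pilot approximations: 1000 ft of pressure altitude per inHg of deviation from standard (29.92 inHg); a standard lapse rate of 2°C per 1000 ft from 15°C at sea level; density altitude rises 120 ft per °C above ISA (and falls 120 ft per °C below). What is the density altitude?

376 ft

Pressure altitude = 350 + (29.92 − 29.87) × 1000 = 350 + (+50) = 400 ft.
ISA temperature at 400 ft = 15 − 2 × (400/1000) = 14.2°C.
ISA deviation = 14 − 14.2 = -0.2°C.
Density altitude = 400 + 120 × (-0.2) = 376 ft.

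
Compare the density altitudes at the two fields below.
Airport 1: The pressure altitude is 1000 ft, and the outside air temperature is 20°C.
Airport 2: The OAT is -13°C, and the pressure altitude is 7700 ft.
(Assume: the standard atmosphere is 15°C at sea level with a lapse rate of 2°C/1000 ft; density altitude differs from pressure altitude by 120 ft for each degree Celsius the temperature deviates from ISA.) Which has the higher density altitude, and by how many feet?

Airport 2 by 4348 ft

Airport 1: ISA temp = 13°C, deviation +7°C, DA = 1000 + 120 × 7 = 1840 ft.
Airport 2: ISA temp = -0.4°C, deviation -12.6°C, DA = 7700 + 120 × (-12.6) = 6188 ft.
Airport 2 is higher by 6188 − 1840 = 4348 ft.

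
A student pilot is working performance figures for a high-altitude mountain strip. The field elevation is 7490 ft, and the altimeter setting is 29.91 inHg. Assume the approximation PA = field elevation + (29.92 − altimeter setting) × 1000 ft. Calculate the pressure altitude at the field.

Pressure correction = (29.92 − 29.91) × 1000 = +10 ft.
Pressure altitude = 7490 + (+10) = 7500 ft.

7500 ft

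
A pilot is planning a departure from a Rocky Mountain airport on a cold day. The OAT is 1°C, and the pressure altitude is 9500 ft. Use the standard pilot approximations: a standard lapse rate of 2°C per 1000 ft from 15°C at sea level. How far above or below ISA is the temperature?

ISA temperature at 9500 ft = 15 − 2 × (9500/1000) = -4°C.
Deviation = OAT − ISA = 1 − (-4) = +5°C.

ISA+5°C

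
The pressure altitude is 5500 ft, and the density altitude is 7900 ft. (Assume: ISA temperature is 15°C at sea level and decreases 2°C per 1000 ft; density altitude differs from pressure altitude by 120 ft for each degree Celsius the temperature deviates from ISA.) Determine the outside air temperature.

24°C

Density altitude − pressure altitude = 7900 − 5500 = +2400 ft.
At 120 ft/°C that is an ISA deviation of 2400/120 = +20°C.
ISA temperature at 5500 ft = 15 − 2 × (5500/1000) = 4°C.
OAT = ISA + deviation = 4 + (+20) = 24°C.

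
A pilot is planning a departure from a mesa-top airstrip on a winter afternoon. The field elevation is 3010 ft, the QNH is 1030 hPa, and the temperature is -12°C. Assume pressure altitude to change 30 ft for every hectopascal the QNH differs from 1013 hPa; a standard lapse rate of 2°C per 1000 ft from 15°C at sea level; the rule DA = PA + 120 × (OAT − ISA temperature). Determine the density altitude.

-140 ft

Pressure altitude = 3010 + (1013 − 1030) × 30 = 3010 + (-510) = 2500 ft.
ISA temperature at 2500 ft = 15 − 2 × (2500/1000) = 10°C.
ISA deviation = -12 − 10 = -22°C.
Density altitude = 2500 + 120 × (-22) = -140 ft.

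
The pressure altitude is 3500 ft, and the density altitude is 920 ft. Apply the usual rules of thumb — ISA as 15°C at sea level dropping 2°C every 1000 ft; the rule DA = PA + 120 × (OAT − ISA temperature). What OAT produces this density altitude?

-13.5°C

Density altitude − pressure altitude = 920 − 3500 = -2580 ft.
At 120 ft/°C that is an ISA deviation of -2580/120 = -21.5°C.
ISA temperature at 3500 ft = 15 − 2 × (3500/1000) = 8°C.
OAT = ISA + deviation = 8 + (-21.5) = -13.5°C.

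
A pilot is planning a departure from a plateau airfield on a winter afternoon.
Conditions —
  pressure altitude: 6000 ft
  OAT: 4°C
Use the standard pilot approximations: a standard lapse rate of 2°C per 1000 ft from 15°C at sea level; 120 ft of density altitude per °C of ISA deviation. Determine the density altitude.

6120 ft

ISA temperature at 6000 ft = 15 − 2 × (6000/1000) = 3°C.
ISA deviation = 4 − 3 = +1°C.
Density altitude = 6000 + 120 × (1) = 6000 + (+120) = 6120 ft.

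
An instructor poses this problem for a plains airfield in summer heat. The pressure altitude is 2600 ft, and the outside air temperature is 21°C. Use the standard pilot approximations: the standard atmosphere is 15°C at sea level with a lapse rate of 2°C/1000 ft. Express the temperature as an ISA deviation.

ISA temperature at 2600 ft = 15 − 2 × (2600/1000) = 9.8°C.
Deviation = OAT − ISA = 21 − 9.8 = +11.2°C.

ISA+11.2°C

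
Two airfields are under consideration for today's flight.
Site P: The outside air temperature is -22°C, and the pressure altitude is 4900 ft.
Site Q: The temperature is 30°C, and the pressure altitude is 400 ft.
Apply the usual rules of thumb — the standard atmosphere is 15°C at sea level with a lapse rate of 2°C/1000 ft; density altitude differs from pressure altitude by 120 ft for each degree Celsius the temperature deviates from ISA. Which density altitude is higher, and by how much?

Site P: ISA temp = 5.2°C, deviation -27.2°C, DA = 4900 + 120 × (-27.2) = 1636 ft.
Site Q: ISA temp = 14.2°C, deviation +15.8°C, DA = 400 + 120 × 15.8 = 2296 ft.
Site Q is higher by 2296 − 1636 = 660 ft.

Site Q by 660 ft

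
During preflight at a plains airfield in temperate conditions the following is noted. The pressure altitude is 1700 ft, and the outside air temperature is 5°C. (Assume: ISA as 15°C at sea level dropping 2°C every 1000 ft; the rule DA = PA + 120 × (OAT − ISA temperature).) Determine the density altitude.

ISA temperature at 1700 ft = 15 − 2 × (1700/1000) = 11.6°C.
ISA deviation = 5 − 11.6 = -6.6°C.
Density altitude = 1700 + 120 × (-6.6) = 1700 + (-792) = 908 ft.

908 ft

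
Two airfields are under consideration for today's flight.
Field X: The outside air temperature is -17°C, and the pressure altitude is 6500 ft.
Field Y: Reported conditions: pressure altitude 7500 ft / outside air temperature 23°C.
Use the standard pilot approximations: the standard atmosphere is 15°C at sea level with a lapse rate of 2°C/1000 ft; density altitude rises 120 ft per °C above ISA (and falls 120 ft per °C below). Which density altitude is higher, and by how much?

Field Y by 6040 ft

Field X: ISA temp = 2°C, deviation -19°C, DA = 6500 + 120 × (-19) = 4220 ft.
Field Y: ISA temp = 0°C, deviation +23°C, DA = 7500 + 120 × 23 = 10260 ft.
Field Y is higher by 10260 − 4220 = 6040 ft.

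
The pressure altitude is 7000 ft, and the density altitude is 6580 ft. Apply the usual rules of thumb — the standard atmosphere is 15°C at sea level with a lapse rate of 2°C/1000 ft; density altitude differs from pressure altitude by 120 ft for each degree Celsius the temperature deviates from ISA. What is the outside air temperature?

Density altitude − pressure altitude = 6580 − 7000 = -420 ft.
At 120 ft/°C that is an ISA deviation of -420/120 = -3.5°C.
ISA temperature at 7000 ft = 15 − 2 × (7000/1000) = 1°C.
OAT = ISA + deviation = 1 + (-3.5) = -2.5°C.

-2.5°C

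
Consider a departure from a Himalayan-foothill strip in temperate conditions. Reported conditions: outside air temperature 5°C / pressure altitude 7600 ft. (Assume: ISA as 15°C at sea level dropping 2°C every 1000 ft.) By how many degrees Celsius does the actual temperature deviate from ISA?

ISA+5.2°C

ISA temperature at 7600 ft = 15 − 2 × (7600/1000) = -0.2°C.
Deviation = OAT − ISA = 5 − (-0.2) = +5.2°C.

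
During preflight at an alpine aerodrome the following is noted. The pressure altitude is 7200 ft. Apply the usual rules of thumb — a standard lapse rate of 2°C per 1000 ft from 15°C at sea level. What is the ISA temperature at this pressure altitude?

0.6°C

ISA temperature = 15 − 2 × (7200/1000) = 15 − 14.4 = 0.6°C.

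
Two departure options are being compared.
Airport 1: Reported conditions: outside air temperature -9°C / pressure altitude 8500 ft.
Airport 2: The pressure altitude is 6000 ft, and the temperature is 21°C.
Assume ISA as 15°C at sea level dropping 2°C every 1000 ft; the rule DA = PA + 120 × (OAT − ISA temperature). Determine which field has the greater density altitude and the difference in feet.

Airport 1: ISA temp = -2°C, deviation -7°C, DA = 8500 + 120 × (-7) = 7660 ft.
Airport 2: ISA temp = 3°C, deviation +18°C, DA = 6000 + 120 × 18 = 8160 ft.
Airport 2 is higher by 8160 − 7660 = 500 ft.

Airport 2 by 500 ft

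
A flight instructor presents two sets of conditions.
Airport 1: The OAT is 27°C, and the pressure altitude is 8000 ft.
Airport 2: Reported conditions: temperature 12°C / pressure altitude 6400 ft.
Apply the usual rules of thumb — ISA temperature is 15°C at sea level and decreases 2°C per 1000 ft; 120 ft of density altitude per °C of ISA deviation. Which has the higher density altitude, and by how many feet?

Airport 1: ISA temp = -1°C, deviation +28°C, DA = 8000 + 120 × 28 = 11360 ft.
Airport 2: ISA temp = 2.2°C, deviation +9.8°C, DA = 6400 + 120 × 9.8 = 7576 ft.
Airport 1 is higher by 11360 − 7576 = 3784 ft.

Airport 1 by 3784 ft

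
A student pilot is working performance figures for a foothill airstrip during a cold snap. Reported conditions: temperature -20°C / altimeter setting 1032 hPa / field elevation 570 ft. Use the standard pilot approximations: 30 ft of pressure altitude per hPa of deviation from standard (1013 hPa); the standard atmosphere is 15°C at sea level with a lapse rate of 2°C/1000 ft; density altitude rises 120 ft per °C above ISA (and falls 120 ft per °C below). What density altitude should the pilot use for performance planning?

-4200 ft

Pressure altitude = 570 + (1013 − 1032) × 30 = 570 + (-570) = 0 ft.
ISA temperature at 0 ft = 15 − 2 × (0/1000) = 15°C.
ISA deviation = -20 − 15 = -35°C.
Density altitude = 0 + 120 × (-35) = -4200 ft.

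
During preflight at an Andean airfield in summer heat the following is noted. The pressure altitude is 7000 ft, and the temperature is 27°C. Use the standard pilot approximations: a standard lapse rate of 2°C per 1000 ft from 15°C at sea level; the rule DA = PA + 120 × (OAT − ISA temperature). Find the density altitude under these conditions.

ISA temperature at 7000 ft = 15 − 2 × (7000/1000) = 1°C.
ISA deviation = 27 − 1 = +26°C.
Density altitude = 7000 + 120 × (26) = 7000 + (+3120) = 10120 ft.

10120 ft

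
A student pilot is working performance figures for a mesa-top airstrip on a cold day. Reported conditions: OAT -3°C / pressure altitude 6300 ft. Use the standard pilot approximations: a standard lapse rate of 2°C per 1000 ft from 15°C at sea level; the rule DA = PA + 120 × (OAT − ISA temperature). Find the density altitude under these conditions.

ISA temperature at 6300 ft = 15 − 2 × (6300/1000) = 2.4°C.
ISA deviation = -3 − 2.4 = -5.4°C.
Density altitude = 6300 + 120 × (-5.4) = 6300 + (-648) = 5652 ft.

5652 ft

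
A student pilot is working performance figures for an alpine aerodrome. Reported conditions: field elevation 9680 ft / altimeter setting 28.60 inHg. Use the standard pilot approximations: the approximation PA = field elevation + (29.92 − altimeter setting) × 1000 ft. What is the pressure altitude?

Pressure correction = (29.92 − 28.60) × 1000 = +1320 ft.
Pressure altitude = 9680 + (+1320) = 11000 ft.

11000 ft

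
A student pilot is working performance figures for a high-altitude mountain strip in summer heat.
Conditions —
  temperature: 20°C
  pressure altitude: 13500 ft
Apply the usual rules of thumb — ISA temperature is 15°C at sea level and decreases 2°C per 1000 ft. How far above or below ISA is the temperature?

ISA+32°C

ISA temperature at 13500 ft = 15 − 2 × (13500/1000) = -12°C.
Deviation = OAT − ISA = 20 − (-12) = +32°C.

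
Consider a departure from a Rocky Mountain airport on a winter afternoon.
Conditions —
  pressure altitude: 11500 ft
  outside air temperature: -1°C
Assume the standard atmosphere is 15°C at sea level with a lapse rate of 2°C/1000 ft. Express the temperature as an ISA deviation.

ISA temperature at 11500 ft = 15 − 2 × (11500/1000) = -8°C.
Deviation = OAT − ISA = -1 − (-8) = +7°C.

ISA+7°C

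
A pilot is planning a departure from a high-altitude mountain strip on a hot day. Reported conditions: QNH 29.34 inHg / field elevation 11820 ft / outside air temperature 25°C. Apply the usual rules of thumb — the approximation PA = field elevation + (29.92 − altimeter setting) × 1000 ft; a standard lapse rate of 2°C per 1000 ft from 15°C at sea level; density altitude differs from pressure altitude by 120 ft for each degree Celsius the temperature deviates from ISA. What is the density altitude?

Pressure altitude = 11820 + (29.92 − 29.34) × 1000 = 11820 + (+580) = 12400 ft.
ISA temperature at 12400 ft = 15 − 2 × (12400/1000) = -9.8°C.
ISA deviation = 25 − (-9.8) = +34.8°C.
Density altitude = 12400 + 120 × (34.8) = 16576 ft.

16576 ft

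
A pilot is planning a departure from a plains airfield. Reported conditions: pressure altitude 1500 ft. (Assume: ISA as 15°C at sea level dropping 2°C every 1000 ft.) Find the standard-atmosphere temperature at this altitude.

12°C

ISA temperature = 15 − 2 × (1500/1000) = 15 − 3 = 12°C.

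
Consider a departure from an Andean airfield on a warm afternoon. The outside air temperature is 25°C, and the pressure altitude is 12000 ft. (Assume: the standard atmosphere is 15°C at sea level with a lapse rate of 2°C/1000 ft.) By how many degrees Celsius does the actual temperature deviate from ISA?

ISA+34°C

ISA temperature at 12000 ft = 15 − 2 × (12000/1000) = -9°C.
Deviation = OAT − ISA = 25 − (-9) = +34°C.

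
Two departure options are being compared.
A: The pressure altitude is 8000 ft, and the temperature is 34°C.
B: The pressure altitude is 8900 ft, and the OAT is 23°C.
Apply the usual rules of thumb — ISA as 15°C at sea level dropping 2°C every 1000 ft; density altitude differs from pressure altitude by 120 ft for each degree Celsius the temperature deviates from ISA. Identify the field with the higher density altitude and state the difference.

A by 204 ft

A: ISA temp = -1°C, deviation +35°C, DA = 8000 + 120 × 35 = 12200 ft.
B: ISA temp = -2.8°C, deviation +25.8°C, DA = 8900 + 120 × 25.8 = 11996 ft.
A is higher by 12200 − 11996 = 204 ft.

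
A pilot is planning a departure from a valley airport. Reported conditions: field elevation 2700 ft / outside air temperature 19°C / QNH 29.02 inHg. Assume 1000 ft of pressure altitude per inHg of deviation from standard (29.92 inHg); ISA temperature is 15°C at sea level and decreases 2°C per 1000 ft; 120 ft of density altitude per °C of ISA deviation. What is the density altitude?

Pressure altitude = 2700 + (29.92 − 29.02) × 1000 = 2700 + (+900) = 3600 ft.
ISA temperature at 3600 ft = 15 − 2 × (3600/1000) = 7.8°C.
ISA deviation = 19 − 7.8 = +11.2°C.
Density altitude = 3600 + 120 × (11.2) = 4944 ft.

4944 ft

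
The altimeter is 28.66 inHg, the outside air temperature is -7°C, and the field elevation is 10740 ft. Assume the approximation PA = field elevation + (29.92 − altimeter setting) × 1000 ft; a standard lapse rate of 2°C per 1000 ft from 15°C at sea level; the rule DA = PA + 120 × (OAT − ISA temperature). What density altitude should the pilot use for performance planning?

Pressure altitude = 10740 + (29.92 − 28.66) × 1000 = 10740 + (+1260) = 12000 ft.
ISA temperature at 12000 ft = 15 − 2 × (12000/1000) = -9°C.
ISA deviation = -7 − (-9) = +2°C.
Density altitude = 12000 + 120 × (2) = 12240 ft.

12240 ft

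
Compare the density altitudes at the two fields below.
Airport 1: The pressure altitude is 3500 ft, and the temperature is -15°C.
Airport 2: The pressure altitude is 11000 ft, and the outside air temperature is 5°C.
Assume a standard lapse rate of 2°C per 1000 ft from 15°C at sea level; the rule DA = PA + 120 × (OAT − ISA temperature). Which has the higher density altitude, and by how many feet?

Airport 2 by 11700 ft

Airport 1: ISA temp = 8°C, deviation -23°C, DA = 3500 + 120 × (-23) = 740 ft.
Airport 2: ISA temp = -7°C, deviation +12°C, DA = 11000 + 120 × 12 = 12440 ft.
Airport 2 is higher by 12440 − 740 = 11700 ft.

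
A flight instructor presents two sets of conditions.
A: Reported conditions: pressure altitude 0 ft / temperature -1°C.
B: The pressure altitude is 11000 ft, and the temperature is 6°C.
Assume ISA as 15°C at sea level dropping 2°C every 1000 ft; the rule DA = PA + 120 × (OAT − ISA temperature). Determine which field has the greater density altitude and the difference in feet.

A: ISA temp = 15°C, deviation -16°C, DA = 0 + 120 × (-16) = -1920 ft.
B: ISA temp = -7°C, deviation +13°C, DA = 11000 + 120 × 13 = 12560 ft.
B is higher by 12560 − (-1920) = 14480 ft.

B by 14480 ft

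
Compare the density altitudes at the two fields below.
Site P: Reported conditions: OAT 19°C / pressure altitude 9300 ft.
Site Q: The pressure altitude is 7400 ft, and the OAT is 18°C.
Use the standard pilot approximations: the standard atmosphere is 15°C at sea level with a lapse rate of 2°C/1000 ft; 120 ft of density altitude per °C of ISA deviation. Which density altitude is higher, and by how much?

Site P: ISA temp = -3.6°C, deviation +22.6°C, DA = 9300 + 120 × 22.6 = 12012 ft.
Site Q: ISA temp = 0.2°C, deviation +17.8°C, DA = 7400 + 120 × 17.8 = 9536 ft.
Site P is higher by 12012 − 9536 = 2476 ft.

Site P by 2476 ft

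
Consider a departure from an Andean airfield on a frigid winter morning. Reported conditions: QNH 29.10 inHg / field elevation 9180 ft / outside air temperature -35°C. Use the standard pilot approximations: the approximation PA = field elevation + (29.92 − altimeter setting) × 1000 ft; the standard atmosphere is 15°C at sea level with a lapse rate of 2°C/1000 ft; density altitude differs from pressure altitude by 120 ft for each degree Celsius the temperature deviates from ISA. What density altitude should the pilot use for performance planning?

6400 ft

Pressure altitude = 9180 + (29.92 − 29.10) × 1000 = 9180 + (+820) = 10000 ft.
ISA temperature at 10000 ft = 15 − 2 × (10000/1000) = -5°C.
ISA deviation = -35 − (-5) = -30°C.
Density altitude = 10000 + 120 × (-30) = 6400 ft.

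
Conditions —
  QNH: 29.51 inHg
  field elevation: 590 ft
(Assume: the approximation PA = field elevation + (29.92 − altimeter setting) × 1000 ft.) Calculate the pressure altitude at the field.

1000 ft

Pressure correction = (29.92 − 29.51) × 1000 = +410 ft.
Pressure altitude = 590 + (+410) = 1000 ft.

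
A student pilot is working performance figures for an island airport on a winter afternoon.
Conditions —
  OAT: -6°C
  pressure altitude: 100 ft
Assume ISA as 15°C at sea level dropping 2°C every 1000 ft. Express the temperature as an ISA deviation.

ISA temperature at 100 ft = 15 − 2 × (100/1000) = 14.8°C.
Deviation = OAT − ISA = -6 − 14.8 = -20.8°C.

ISA-20.8°C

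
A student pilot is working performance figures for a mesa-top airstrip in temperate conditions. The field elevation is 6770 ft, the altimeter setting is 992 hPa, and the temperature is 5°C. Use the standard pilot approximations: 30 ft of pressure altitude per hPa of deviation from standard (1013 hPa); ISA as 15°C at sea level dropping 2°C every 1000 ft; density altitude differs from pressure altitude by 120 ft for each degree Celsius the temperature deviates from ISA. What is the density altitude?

Pressure altitude = 6770 + (1013 − 992) × 30 = 6770 + (+630) = 7400 ft.
ISA temperature at 7400 ft = 15 − 2 × (7400/1000) = 0.2°C.
ISA deviation = 5 − 0.2 = +4.8°C.
Density altitude = 7400 + 120 × (4.8) = 7976 ft.

7976 ft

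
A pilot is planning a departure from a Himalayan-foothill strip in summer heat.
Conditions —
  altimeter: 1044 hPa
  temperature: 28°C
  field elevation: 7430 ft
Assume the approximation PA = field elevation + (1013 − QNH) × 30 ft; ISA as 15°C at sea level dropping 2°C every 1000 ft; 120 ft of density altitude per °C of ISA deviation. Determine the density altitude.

Pressure altitude = 7430 + (1013 − 1044) × 30 = 7430 + (-930) = 6500 ft.
ISA temperature at 6500 ft = 15 − 2 × (6500/1000) = 2°C.
ISA deviation = 28 − 2 = +26°C.
Density altitude = 6500 + 120 × (26) = 9620 ft.

9620 ft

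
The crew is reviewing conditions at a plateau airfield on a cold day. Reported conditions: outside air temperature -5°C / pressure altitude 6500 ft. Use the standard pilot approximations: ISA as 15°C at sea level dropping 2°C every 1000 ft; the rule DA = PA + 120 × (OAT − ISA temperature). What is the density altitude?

ISA temperature at 6500 ft = 15 − 2 × (6500/1000) = 2°C.
ISA deviation = -5 − 2 = -7°C.
Density altitude = 6500 + 120 × (-7) = 6500 + (-840) = 5660 ft.

5660 ft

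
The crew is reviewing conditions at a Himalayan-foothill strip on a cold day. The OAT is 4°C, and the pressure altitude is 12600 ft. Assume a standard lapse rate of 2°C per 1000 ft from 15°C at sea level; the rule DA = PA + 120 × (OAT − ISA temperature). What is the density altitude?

ISA temperature at 12600 ft = 15 − 2 × (12600/1000) = -10.2°C.
ISA deviation = 4 − (-10.2) = +14.2°C.
Density altitude = 12600 + 120 × (14.2) = 12600 + (+1704) = 14304 ft.

14304 ft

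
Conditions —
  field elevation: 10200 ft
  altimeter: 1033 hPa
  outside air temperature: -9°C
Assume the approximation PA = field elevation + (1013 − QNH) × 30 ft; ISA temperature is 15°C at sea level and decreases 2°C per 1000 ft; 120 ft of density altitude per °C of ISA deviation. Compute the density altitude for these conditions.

Pressure altitude = 10200 + (1013 − 1033) × 30 = 10200 + (-600) = 9600 ft.
ISA temperature at 9600 ft = 15 − 2 × (9600/1000) = -4.2°C.
ISA deviation = -9 − (-4.2) = -4.8°C.
Density altitude = 9600 + 120 × (-4.8) = 9024 ft.

9024 ft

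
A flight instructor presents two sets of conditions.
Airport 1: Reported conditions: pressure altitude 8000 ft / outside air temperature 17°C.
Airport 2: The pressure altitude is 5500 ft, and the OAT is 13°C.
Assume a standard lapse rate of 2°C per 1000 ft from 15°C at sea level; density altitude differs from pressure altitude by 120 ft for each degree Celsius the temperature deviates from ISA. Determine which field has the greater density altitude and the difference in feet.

Airport 1: ISA temp = -1°C, deviation +18°C, DA = 8000 + 120 × 18 = 10160 ft.
Airport 2: ISA temp = 4°C, deviation +9°C, DA = 5500 + 120 × 9 = 6580 ft.
Airport 1 is higher by 10160 − 6580 = 3580 ft.

Airport 1 by 3580 ft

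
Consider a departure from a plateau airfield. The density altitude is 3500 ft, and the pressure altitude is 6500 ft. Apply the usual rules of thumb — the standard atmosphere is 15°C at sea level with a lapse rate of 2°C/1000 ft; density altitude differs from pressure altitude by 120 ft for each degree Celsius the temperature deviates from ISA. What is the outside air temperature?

Density altitude − pressure altitude = 3500 − 6500 = -3000 ft.
At 120 ft/°C that is an ISA deviation of -3000/120 = -25°C.
ISA temperature at 6500 ft = 15 − 2 × (6500/1000) = 2°C.
OAT = ISA + deviation = 2 + (-25) = -23°C.

-23°C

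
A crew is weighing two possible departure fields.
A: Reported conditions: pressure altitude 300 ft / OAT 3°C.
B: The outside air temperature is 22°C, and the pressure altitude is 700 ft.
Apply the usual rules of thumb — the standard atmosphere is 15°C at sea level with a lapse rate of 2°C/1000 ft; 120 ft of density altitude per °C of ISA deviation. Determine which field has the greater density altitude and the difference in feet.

B by 2776 ft

A: ISA temp = 14.4°C, deviation -11.4°C, DA = 300 + 120 × (-11.4) = -1068 ft.
B: ISA temp = 13.6°C, deviation +8.4°C, DA = 700 + 120 × 8.4 = 1708 ft.
B is higher by 1708 − (-1068) = 2776 ft.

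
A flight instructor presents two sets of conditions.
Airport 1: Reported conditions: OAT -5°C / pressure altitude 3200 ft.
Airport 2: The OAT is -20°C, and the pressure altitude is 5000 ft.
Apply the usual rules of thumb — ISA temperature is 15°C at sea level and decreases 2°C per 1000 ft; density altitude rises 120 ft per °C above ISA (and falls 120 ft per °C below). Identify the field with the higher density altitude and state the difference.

Airport 1: ISA temp = 8.6°C, deviation -13.6°C, DA = 3200 + 120 × (-13.6) = 1568 ft.
Airport 2: ISA temp = 5°C, deviation -25°C, DA = 5000 + 120 × (-25) = 2000 ft.
Airport 2 is higher by 2000 − 1568 = 432 ft.

Airport 2 by 432 ft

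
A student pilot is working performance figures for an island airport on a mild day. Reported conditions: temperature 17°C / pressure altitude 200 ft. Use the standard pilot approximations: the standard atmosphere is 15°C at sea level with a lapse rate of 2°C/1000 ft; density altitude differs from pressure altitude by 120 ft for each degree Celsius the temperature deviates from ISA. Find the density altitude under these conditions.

488 ft

ISA temperature at 200 ft = 15 − 2 × (200/1000) = 14.6°C.
ISA deviation = 17 − 14.6 = +2.4°C.
Density altitude = 200 + 120 × (2.4) = 200 + (+288) = 488 ft.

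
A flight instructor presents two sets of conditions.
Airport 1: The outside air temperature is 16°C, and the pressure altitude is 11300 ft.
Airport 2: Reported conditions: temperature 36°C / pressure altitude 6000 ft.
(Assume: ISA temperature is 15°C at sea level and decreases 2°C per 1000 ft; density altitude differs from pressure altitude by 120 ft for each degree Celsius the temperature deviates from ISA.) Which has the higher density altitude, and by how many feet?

Airport 1: ISA temp = -7.6°C, deviation +23.6°C, DA = 11300 + 120 × 23.6 = 14132 ft.
Airport 2: ISA temp = 3°C, deviation +33°C, DA = 6000 + 120 × 33 = 9960 ft.
Airport 1 is higher by 14132 − 9960 = 4172 ft.

Airport 1 by 4172 ft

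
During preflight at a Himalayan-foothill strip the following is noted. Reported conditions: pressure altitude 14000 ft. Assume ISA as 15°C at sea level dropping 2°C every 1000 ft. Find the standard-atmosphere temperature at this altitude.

-13°C

ISA temperature = 15 − 2 × (14000/1000) = 15 − 28 = -13°C.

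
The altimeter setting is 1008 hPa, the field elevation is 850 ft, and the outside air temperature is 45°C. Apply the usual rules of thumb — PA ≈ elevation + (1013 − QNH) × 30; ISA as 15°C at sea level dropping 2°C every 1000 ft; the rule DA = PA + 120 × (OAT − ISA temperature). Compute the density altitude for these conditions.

Pressure altitude = 850 + (1013 − 1008) × 30 = 850 + (+150) = 1000 ft.
ISA temperature at 1000 ft = 15 − 2 × (1000/1000) = 13°C.
ISA deviation = 45 − 13 = +32°C.
Density altitude = 1000 + 120 × (32) = 4840 ft.

4840 ft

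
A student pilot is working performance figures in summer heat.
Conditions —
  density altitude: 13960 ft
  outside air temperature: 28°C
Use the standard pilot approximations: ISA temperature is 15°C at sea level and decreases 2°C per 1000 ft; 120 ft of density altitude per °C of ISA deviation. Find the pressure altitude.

10000 ft

DA = PA + 120 × (OAT − (15 − 2·PA/1000)) = PA + 120·OAT − 1800 + 0.24·PA = 1.24·PA + 120·OAT − 1800.
So 1.24·PA = 13960 − 120 × 28 + 1800 = 12400.
PA = 12400 / 1.24 = 10000 ft.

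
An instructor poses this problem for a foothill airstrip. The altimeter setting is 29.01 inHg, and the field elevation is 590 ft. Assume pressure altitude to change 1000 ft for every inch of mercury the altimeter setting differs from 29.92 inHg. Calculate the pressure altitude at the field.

Pressure correction = (29.92 − 29.01) × 1000 = +910 ft.
Pressure altitude = 590 + (+910) = 1500 ft.

1500 ft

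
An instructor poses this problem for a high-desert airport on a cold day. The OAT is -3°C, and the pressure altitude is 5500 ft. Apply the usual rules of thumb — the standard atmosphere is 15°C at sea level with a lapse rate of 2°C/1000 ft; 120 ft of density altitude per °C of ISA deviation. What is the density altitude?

4660 ft

ISA temperature at 5500 ft = 15 − 2 × (5500/1000) = 4°C.
ISA deviation = -3 − 4 = -7°C.
Density altitude = 5500 + 120 × (-7) = 5500 + (-840) = 4660 ft.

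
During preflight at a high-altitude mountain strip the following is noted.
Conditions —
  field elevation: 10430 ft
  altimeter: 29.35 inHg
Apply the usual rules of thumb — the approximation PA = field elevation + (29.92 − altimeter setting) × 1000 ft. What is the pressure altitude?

11000 ft

Pressure correction = (29.92 − 29.35) × 1000 = +570 ft.
Pressure altitude = 10430 + (+570) = 11000 ft.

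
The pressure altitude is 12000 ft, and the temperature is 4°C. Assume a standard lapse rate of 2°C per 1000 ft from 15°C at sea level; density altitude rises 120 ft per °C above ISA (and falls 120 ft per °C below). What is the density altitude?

13560 ft

ISA temperature at 12000 ft = 15 − 2 × (12000/1000) = -9°C.
ISA deviation = 4 − (-9) = +13°C.
Density altitude = 12000 + 120 × (13) = 12000 + (+1560) = 13560 ft.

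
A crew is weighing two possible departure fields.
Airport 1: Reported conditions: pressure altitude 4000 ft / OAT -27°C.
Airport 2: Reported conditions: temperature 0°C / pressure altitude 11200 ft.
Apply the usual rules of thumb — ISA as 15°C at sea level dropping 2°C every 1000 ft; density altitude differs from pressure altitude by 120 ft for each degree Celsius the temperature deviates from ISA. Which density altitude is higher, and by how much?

Airport 1: ISA temp = 7°C, deviation -34°C, DA = 4000 + 120 × (-34) = -80 ft.
Airport 2: ISA temp = -7.4°C, deviation +7.4°C, DA = 11200 + 120 × 7.4 = 12088 ft.
Airport 2 is higher by 12088 − (-80) = 12168 ft.

Airport 2 by 12168 ft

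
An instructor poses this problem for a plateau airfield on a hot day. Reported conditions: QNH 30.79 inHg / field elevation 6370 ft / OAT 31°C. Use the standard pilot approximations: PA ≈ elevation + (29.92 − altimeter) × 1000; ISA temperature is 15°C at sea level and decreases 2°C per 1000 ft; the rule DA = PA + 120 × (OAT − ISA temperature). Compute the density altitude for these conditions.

Pressure altitude = 6370 + (29.92 − 30.79) × 1000 = 6370 + (-870) = 5500 ft.
ISA temperature at 5500 ft = 15 − 2 × (5500/1000) = 4°C.
ISA deviation = 31 − 4 = +27°C.
Density altitude = 5500 + 120 × (27) = 8740 ft.

8740 ft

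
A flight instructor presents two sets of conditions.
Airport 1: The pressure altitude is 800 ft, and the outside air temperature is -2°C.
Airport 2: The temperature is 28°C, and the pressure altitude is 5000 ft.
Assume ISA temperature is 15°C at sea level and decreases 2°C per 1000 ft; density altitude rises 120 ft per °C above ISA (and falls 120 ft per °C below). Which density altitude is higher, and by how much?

Airport 1: ISA temp = 13.4°C, deviation -15.4°C, DA = 800 + 120 × (-15.4) = -1048 ft.
Airport 2: ISA temp = 5°C, deviation +23°C, DA = 5000 + 120 × 23 = 7760 ft.
Airport 2 is higher by 7760 − (-1048) = 8808 ft.

Airport 2 by 8808 ft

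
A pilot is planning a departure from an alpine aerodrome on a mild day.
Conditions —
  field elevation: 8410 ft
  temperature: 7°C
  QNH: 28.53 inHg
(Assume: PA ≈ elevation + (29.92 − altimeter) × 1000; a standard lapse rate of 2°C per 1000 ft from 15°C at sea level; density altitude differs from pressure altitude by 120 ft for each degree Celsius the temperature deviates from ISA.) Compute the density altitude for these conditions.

11192 ft

Pressure altitude = 8410 + (29.92 − 28.53) × 1000 = 8410 + (+1390) = 9800 ft.
ISA temperature at 9800 ft = 15 − 2 × (9800/1000) = -4.6°C.
ISA deviation = 7 − (-4.6) = +11.6°C.
Density altitude = 9800 + 120 × (11.6) = 11192 ft.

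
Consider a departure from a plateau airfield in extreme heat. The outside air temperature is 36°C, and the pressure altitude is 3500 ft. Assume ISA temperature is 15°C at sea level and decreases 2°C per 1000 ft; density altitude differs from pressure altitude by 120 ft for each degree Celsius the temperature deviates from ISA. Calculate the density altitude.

6860 ft

ISA temperature at 3500 ft = 15 − 2 × (3500/1000) = 8°C.
ISA deviation = 36 − 8 = +28°C.
Density altitude = 3500 + 120 × (28) = 3500 + (+3360) = 6860 ft.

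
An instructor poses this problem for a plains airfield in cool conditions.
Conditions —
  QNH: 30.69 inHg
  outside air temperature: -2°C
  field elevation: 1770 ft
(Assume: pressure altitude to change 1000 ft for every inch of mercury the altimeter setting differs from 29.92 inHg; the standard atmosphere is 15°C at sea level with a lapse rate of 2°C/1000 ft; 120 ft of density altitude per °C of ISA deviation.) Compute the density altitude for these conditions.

-800 ft

Pressure altitude = 1770 + (29.92 − 30.69) × 1000 = 1770 + (-770) = 1000 ft.
ISA temperature at 1000 ft = 15 − 2 × (1000/1000) = 13°C.
ISA deviation = -2 − 13 = -15°C.
Density altitude = 1000 + 120 × (-15) = -800 ft.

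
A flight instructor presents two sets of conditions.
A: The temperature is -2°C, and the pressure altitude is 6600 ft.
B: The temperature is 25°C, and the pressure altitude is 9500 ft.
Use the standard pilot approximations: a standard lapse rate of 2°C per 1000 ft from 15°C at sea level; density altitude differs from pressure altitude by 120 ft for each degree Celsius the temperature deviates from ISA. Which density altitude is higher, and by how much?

A: ISA temp = 1.8°C, deviation -3.8°C, DA = 6600 + 120 × (-3.8) = 6144 ft.
B: ISA temp = -4°C, deviation +29°C, DA = 9500 + 120 × 29 = 12980 ft.
B is higher by 12980 − 6144 = 6836 ft.

B by 6836 ft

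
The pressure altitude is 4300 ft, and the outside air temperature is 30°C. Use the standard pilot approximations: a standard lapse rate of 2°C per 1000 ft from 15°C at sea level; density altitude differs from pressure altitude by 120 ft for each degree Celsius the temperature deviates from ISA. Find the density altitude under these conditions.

7132 ft

ISA temperature at 4300 ft = 15 − 2 × (4300/1000) = 6.4°C.
ISA deviation = 30 − 6.4 = +23.6°C.
Density altitude = 4300 + 120 × (23.6) = 4300 + (+2832) = 7132 ft.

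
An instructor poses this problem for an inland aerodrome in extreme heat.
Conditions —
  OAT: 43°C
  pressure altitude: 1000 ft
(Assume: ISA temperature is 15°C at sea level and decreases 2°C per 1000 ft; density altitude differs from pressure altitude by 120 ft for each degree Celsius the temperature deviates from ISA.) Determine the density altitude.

4600 ft

ISA temperature at 1000 ft = 15 − 2 × (1000/1000) = 13°C.
ISA deviation = 43 − 13 = +30°C.
Density altitude = 1000 + 120 × (30) = 1000 + (+3600) = 4600 ft.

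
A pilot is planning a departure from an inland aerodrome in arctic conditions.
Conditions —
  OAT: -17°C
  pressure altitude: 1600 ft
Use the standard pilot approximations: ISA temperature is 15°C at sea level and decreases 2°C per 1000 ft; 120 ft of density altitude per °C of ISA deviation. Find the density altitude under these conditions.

ISA temperature at 1600 ft = 15 − 2 × (1600/1000) = 11.8°C.
ISA deviation = -17 − 11.8 = -28.8°C.
Density altitude = 1600 + 120 × (-28.8) = 1600 + (-3456) = -1856 ft.

-1856 ft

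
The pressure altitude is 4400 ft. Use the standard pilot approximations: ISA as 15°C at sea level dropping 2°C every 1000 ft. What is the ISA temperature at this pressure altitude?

ISA temperature = 15 − 2 × (4400/1000) = 15 − 8.8 = 6.2°C.

6.2°C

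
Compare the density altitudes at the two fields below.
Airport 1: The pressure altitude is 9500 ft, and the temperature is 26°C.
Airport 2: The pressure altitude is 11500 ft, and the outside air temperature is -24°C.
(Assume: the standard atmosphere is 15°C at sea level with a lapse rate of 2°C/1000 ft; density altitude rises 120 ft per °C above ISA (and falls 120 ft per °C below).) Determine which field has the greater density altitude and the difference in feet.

Airport 1 by 3520 ft

Airport 1: ISA temp = -4°C, deviation +30°C, DA = 9500 + 120 × 30 = 13100 ft.
Airport 2: ISA temp = -8°C, deviation -16°C, DA = 11500 + 120 × (-16) = 9580 ft.
Airport 1 is higher by 13100 − 9580 = 3520 ft.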